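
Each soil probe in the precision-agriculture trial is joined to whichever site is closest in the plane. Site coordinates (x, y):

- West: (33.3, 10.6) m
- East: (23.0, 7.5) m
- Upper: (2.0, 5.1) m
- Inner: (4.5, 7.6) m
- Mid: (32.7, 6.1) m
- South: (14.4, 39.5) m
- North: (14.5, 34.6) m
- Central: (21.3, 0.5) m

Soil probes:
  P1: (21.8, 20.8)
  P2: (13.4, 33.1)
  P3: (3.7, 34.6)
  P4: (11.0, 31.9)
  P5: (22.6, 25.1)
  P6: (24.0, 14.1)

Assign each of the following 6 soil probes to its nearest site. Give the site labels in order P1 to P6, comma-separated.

P1 → East (d²=178.33)
P2 → North (d²=3.46)
P3 → North (d²=116.64)
P4 → North (d²=19.54)
P5 → North (d²=155.86)
P6 → East (d²=44.56)

East, North, North, North, North, East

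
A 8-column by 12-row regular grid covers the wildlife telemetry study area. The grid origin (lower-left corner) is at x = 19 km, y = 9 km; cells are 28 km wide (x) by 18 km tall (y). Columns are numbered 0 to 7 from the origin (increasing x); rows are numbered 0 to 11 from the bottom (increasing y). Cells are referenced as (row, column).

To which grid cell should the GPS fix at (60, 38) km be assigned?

(1, 1)

Column index: ⌊(60 − 19) / 28⌋ = ⌊1.464⌋ = 1
Row offset from origin: ⌊(38 − 9) / 18⌋ = ⌊1.611⌋ = 1 → row 1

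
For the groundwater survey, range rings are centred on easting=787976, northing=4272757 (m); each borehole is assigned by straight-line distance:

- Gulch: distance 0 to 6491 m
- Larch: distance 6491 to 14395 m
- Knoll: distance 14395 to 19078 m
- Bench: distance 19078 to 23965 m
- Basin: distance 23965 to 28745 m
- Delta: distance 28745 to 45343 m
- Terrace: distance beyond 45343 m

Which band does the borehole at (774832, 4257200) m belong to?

Bench

Distance = √((774832−787976)² + (4257200−4272757)²) = √(172764736.000 + 242020249.000) = 20366.271 m.
19078 ≤ 20366.271 < 23965 → Bench.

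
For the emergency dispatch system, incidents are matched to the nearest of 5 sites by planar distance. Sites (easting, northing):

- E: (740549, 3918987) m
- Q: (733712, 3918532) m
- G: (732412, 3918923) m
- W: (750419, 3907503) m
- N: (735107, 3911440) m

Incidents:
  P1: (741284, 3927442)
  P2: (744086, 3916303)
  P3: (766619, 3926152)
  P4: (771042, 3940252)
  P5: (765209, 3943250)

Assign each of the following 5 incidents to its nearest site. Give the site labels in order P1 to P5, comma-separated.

E, E, W, E, E

P1 → E (d²=72027250.00)
P2 → E (d²=19714225.00)
P3 → W (d²=610225201.00)
P4 → E (d²=1382023274.00)
P5 → E (d²=1196808769.00)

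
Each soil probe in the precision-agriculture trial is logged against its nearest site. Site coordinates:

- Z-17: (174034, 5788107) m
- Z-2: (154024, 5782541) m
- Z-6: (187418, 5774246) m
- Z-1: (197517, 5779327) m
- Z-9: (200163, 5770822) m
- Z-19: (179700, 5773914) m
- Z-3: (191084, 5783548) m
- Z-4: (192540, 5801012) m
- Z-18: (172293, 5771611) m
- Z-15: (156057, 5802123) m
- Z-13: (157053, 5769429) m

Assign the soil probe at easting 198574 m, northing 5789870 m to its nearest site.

Z-3

Squared distances to each site:
Z-17: 605319769.000; Z-2: 2038416741.000; Z-6: 368565712.000; Z-1: 112272098.000; Z-9: 365351225.000; Z-19: 610821812.000; Z-3: 96067784.000; Z-4: 160553320.000; Z-18: 1024082042.000; Z-15: 1957831298.000; Z-13: 2141827922.000.
Minimum at Z-3.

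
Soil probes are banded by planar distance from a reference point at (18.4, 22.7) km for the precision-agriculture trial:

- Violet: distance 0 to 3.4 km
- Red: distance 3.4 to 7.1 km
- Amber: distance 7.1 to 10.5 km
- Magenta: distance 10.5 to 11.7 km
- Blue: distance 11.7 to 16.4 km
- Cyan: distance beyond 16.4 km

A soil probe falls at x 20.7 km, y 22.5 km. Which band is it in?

Violet

Distance = √((20.7−18.4)² + (22.5−22.7)²) = √(5.290 + 0.040) = 2.309 km.
0 ≤ 2.309 < 3.4 → Violet.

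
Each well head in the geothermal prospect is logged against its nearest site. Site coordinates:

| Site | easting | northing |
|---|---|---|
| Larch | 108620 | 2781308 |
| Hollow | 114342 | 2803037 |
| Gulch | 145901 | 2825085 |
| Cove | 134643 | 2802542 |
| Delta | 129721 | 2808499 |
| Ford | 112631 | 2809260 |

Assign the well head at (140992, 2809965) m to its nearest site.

Cove

Squared distances to each site:
Larch: 1869170033.000; Hollow: 758219684.000; Gulch: 252712681.000; Cove: 95410730.000; Delta: 129184597.000; Ford: 804843346.000.
Minimum at Cove.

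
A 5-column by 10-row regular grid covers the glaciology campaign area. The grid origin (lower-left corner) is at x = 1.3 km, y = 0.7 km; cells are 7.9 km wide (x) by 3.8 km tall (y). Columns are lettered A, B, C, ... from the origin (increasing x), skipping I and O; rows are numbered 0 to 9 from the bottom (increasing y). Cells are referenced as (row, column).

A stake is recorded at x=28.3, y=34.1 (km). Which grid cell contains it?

(8, D)

Column index: ⌊(28.3 − 1.3) / 7.9⌋ = ⌊3.418⌋ = 3 → column D
Row offset from origin: ⌊(34.1 − 0.7) / 3.8⌋ = ⌊8.789⌋ = 8 → row 8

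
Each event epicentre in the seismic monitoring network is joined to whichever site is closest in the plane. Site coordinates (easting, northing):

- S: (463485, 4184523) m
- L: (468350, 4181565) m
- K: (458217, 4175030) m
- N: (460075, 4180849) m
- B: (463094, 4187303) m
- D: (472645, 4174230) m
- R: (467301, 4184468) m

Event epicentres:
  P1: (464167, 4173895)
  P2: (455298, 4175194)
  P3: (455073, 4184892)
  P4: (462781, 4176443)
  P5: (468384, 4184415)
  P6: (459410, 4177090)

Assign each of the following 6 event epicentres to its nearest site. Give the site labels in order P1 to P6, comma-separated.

K, K, N, K, R, K

P1 → K (d²=36690725.00)
P2 → K (d²=8547457.00)
P3 → N (d²=41365853.00)
P4 → K (d²=22826665.00)
P5 → R (d²=1175698.00)
P6 → K (d²=5666849.00)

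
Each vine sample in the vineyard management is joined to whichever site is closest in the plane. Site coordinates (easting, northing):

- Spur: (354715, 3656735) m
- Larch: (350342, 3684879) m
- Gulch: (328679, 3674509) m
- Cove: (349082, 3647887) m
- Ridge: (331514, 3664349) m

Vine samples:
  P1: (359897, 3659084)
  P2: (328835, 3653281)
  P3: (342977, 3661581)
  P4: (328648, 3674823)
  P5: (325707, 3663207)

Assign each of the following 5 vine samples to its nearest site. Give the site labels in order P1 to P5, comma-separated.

Spur, Ridge, Ridge, Gulch, Ridge

P1 → Spur (d²=32370925.00)
P2 → Ridge (d²=129677665.00)
P3 → Ridge (d²=139062193.00)
P4 → Gulch (d²=99557.00)
P5 → Ridge (d²=35025413.00)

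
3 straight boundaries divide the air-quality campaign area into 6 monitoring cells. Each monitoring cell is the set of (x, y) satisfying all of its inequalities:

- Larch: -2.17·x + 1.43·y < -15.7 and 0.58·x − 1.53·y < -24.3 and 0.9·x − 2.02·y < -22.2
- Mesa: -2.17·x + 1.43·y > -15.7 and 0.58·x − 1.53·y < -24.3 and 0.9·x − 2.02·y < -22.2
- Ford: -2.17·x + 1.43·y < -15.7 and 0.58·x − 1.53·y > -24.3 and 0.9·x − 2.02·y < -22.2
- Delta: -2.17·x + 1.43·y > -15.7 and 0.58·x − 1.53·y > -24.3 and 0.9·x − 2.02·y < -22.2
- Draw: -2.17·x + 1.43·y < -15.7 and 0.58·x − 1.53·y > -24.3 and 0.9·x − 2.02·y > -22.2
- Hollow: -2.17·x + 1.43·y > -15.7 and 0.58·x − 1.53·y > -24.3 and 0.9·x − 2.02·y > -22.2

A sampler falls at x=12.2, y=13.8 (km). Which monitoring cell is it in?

Hollow

-2.17·12.2 + 1.43·13.8 = -6.740, which is > -15.7
0.58·12.2 − 1.53·13.8 = -14.038, which is > -24.3
0.9·12.2 − 2.02·13.8 = -16.896, which is > -22.2
This sign pattern matches Hollow.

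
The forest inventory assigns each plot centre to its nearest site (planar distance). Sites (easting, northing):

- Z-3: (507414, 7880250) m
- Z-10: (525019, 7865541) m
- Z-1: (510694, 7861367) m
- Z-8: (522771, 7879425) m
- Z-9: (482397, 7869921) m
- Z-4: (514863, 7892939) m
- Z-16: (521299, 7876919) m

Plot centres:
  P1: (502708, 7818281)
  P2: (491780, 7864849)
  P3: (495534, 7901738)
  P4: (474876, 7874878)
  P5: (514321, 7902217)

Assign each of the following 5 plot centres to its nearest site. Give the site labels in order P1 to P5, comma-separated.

Z-1, Z-9, Z-4, Z-9, Z-4

P1 → Z-1 (d²=1920179592.00)
P2 → Z-9 (d²=113765873.00)
P3 → Z-4 (d²=451032642.00)
P4 → Z-9 (d²=81137290.00)
P5 → Z-4 (d²=86375048.00)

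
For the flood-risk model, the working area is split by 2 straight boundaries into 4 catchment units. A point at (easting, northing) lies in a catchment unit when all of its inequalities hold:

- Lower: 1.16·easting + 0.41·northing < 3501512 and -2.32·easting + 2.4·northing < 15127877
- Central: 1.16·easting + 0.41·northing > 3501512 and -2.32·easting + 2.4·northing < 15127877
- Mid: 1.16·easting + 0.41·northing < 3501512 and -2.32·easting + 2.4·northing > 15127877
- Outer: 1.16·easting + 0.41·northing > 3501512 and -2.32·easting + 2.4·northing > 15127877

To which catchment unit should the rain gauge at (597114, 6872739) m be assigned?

1.16·597114 + 0.41·6872739 = 3510475.230, which is > 3501512
-2.32·597114 + 2.4·6872739 = 15109269.120, which is < 15127877
This sign pattern matches Central.

Central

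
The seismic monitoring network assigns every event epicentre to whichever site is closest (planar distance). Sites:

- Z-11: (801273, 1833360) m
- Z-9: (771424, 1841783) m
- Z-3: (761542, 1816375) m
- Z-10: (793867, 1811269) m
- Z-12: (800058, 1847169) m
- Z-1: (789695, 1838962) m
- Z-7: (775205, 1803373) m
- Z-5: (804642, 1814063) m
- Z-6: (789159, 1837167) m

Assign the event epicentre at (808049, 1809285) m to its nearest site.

Squared distances to each site:
Z-11: 625519801.000; Z-9: 2397510629.000; Z-3: 2213169149.000; Z-10: 205065380.000; Z-12: 1499053537.000; Z-1: 1217593645.000; Z-7: 1113680080.000; Z-5: 34436933.000; Z-6: 1134238024.000.
Minimum at Z-5.

Z-5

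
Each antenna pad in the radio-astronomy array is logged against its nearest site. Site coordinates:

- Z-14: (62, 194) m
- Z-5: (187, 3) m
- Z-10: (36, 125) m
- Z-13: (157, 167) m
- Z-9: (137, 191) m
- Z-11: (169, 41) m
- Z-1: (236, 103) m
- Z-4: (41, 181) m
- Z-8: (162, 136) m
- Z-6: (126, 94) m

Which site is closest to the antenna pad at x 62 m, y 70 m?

Squared distances to each site:
Z-14: 15376.000; Z-5: 20114.000; Z-10: 3701.000; Z-13: 18434.000; Z-9: 20266.000; Z-11: 12290.000; Z-1: 31365.000; Z-4: 12762.000; Z-8: 14356.000; Z-6: 4672.000.
Minimum at Z-10.

Z-10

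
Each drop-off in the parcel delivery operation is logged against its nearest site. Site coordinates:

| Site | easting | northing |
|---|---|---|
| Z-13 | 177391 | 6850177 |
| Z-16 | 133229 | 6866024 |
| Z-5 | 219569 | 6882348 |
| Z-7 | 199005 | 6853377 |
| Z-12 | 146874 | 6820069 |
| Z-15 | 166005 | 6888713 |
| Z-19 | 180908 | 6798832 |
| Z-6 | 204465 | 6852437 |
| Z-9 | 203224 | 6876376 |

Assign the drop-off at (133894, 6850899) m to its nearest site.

Z-16

Squared distances to each site:
Z-13: 1892510293.000; Z-16: 229207850.000; Z-5: 8329245226.000; Z-7: 4245582805.000; Z-12: 1118969300.000; Z-15: 2461014917.000; Z-19: 4921288685.000; Z-6: 4982631485.000; Z-9: 5455726429.000.
Minimum at Z-16.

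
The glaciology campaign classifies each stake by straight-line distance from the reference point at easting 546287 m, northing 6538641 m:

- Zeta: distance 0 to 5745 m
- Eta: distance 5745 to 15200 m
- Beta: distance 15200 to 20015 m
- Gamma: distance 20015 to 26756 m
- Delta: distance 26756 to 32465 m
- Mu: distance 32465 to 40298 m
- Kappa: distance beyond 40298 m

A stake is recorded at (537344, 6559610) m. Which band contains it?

Gamma

Distance = √((537344−546287)² + (6559610−6538641)²) = √(79977249.000 + 439698961.000) = 22796.408 m.
20015 ≤ 22796.408 < 26756 → Gamma.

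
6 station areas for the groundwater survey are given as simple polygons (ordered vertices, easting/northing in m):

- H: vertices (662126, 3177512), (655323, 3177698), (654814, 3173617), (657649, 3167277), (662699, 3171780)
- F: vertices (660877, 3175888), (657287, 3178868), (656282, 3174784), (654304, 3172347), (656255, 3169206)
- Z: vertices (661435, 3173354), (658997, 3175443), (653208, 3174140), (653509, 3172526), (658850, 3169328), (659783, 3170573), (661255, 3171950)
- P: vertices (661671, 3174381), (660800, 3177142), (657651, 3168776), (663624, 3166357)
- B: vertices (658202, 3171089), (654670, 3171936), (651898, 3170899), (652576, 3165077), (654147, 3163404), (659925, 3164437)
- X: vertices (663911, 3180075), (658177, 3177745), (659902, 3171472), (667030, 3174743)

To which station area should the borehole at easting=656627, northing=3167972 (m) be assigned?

B

Cast a ray rightward from (656627, 3167972). For each polygon, the edges (by vertex number in listed order) whose endpoints lie on opposite sides of northing = 3167972, where each meets that height, and whether that is right or left of the point:
H: 3–4 at easting≈657338.2 (right), 4–5 at easting≈658428.4 (right) → 2 crossings.
F: no edge straddles that height → 0 crossings.
Z: no edge straddles that height → 0 crossings.
P: 3–4 at easting≈659636.2 (right), 4–1 at easting≈663230.9 (right) → 2 crossings.
B: 3–4 at easting≈652238.9 (left), 6–1 at easting≈659009.4 (right) → 1 crossing.
X: no edge straddles that height → 0 crossings.
Only B has an odd count, so the point is inside B.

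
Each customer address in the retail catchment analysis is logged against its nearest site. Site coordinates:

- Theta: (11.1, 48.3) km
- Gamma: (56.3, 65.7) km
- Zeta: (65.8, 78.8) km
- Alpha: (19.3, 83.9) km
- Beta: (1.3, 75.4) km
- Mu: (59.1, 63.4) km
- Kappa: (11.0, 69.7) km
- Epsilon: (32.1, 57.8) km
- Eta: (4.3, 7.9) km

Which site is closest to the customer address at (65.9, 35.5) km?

Squared distances to each site:
Theta: 3166.880; Gamma: 1004.200; Zeta: 1874.900; Alpha: 4514.120; Beta: 5765.170; Mu: 824.650; Kappa: 4183.650; Epsilon: 1639.730; Eta: 4556.320.
Minimum at Mu.

Mu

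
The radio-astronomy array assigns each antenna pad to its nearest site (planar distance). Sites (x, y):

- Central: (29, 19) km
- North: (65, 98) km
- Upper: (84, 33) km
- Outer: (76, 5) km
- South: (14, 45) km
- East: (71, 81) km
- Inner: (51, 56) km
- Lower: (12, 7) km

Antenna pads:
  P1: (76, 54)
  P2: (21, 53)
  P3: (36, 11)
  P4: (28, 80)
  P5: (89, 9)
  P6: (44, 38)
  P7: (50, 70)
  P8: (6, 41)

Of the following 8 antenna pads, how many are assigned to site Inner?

3

P1 → Upper
P2 → South
P3 → Central
P4 → Inner
P5 → Outer
P6 → Inner
P7 → Inner
P8 → South
3 of the 8 go to Inner.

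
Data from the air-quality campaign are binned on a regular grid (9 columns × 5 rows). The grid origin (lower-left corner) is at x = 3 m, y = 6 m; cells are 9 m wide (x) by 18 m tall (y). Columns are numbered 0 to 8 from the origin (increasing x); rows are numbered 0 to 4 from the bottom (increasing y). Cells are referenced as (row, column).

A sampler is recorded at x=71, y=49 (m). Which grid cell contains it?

Column index: ⌊(71 − 3) / 9⌋ = ⌊7.556⌋ = 7
Row offset from origin: ⌊(49 − 6) / 18⌋ = ⌊2.389⌋ = 2 → row 2

(2, 7)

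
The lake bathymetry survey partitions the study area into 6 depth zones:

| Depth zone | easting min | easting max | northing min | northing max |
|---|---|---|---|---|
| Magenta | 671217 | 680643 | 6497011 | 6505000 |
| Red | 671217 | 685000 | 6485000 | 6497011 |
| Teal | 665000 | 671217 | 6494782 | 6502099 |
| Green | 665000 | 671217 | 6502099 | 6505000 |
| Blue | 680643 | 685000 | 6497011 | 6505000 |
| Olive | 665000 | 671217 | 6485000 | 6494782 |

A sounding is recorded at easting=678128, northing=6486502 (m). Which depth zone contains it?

Red

The point has easting = 678128 and northing = 6486502.
Only Red satisfies 671217 ≤ easting ≤ 685000 and 6485000 ≤ northing ≤ 6497011.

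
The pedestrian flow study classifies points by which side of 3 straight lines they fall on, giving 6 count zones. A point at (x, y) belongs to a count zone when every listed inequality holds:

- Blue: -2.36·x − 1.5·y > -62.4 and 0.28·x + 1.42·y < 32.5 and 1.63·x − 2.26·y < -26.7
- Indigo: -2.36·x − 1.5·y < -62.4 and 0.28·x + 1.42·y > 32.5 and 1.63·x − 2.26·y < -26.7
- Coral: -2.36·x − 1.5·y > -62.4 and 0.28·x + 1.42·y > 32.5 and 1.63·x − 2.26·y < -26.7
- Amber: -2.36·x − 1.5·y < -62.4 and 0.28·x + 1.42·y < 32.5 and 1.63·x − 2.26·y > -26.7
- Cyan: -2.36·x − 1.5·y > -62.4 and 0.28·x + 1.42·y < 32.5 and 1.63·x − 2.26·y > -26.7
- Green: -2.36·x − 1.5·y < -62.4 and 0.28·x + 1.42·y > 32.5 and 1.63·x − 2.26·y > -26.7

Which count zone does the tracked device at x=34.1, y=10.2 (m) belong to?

Amber

-2.36·34.1 − 1.5·10.2 = -95.776, which is < -62.4
0.28·34.1 + 1.42·10.2 = 24.032, which is < 32.5
1.63·34.1 − 2.26·10.2 = 32.531, which is > -26.7
This sign pattern matches Amber.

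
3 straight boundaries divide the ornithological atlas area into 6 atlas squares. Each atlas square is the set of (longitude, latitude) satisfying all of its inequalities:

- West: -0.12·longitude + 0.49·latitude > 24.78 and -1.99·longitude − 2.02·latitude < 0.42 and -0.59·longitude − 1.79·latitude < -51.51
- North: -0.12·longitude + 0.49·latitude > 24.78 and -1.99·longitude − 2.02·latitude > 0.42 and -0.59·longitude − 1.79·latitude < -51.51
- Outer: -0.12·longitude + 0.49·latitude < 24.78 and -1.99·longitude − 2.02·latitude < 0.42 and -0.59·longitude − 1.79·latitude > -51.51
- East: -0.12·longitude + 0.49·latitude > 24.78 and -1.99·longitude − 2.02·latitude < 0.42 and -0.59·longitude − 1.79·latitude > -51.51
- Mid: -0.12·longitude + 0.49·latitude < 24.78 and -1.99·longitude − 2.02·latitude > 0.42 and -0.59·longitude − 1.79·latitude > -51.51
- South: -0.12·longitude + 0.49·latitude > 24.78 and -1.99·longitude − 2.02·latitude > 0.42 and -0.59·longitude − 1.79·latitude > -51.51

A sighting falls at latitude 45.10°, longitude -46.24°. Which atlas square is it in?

-0.12·-46.24 + 0.49·45.10 = 27.648, which is > 24.78
-1.99·-46.24 − 2.02·45.10 = 0.916, which is > 0.42
-0.59·-46.24 − 1.79·45.10 = -53.447, which is < -51.51
This sign pattern matches North.

North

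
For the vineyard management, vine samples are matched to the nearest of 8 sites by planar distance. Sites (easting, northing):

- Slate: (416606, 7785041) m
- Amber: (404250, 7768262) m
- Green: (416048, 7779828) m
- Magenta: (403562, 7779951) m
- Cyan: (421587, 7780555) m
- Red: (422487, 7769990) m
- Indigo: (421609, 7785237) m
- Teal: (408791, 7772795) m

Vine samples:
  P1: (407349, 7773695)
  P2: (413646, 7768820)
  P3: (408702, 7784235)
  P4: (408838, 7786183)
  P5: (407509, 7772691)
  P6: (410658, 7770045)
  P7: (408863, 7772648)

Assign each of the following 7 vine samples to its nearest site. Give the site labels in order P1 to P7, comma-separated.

P1 → Teal (d²=2889364.00)
P2 → Teal (d²=39371650.00)
P3 → Magenta (d²=44772256.00)
P4 → Slate (d²=61645988.00)
P5 → Teal (d²=1654340.00)
P6 → Teal (d²=11048189.00)
P7 → Teal (d²=26793.00)

Teal, Teal, Magenta, Slate, Teal, Teal, Teal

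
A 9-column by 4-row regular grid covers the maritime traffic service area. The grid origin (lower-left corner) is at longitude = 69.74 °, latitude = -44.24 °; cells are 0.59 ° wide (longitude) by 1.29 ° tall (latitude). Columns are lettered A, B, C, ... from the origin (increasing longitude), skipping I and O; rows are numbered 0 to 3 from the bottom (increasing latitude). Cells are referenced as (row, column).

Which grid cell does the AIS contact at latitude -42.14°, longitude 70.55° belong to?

(1, B)

Column index: ⌊(70.55 − 69.74) / 0.59⌋ = ⌊1.373⌋ = 1 → column B
Row offset from origin: ⌊(-42.14 − -44.24) / 1.29⌋ = ⌊1.628⌋ = 1 → row 1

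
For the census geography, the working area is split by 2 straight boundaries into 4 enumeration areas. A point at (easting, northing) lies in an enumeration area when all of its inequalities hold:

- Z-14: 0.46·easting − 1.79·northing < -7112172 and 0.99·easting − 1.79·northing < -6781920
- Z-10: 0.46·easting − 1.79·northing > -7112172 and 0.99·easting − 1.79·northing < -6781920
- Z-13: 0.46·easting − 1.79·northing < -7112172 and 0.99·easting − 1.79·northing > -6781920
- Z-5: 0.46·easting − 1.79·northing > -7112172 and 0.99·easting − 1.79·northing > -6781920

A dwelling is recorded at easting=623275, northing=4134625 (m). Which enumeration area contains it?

0.46·623275 − 1.79·4134625 = -7114272.250, which is < -7112172
0.99·623275 − 1.79·4134625 = -6783936.500, which is < -6781920
This sign pattern matches Z-14.

Z-14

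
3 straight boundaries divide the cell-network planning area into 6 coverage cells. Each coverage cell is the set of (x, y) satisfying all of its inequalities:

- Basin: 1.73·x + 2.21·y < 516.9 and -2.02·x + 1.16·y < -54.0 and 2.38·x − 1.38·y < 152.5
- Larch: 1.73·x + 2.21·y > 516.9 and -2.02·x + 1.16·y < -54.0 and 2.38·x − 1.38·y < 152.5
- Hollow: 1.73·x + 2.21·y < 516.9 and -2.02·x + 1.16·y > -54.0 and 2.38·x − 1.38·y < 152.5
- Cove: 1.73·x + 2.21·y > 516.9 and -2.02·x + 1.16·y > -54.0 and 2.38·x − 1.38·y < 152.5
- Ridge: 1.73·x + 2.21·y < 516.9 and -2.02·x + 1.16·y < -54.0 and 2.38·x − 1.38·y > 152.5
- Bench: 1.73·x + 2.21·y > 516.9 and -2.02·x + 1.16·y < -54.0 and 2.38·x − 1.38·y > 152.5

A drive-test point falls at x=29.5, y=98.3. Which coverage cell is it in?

1.73·29.5 + 2.21·98.3 = 268.278, which is < 516.9
-2.02·29.5 + 1.16·98.3 = 54.438, which is > -54.0
2.38·29.5 − 1.38·98.3 = -65.444, which is < 152.5
This sign pattern matches Hollow.

Hollow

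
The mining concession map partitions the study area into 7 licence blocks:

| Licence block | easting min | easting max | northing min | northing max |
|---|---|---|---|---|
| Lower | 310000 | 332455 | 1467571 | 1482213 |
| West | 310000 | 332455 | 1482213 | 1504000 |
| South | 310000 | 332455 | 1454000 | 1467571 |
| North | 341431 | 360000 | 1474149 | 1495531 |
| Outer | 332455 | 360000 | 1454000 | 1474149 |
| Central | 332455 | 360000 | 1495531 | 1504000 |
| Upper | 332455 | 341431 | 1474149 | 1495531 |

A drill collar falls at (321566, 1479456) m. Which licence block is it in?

Lower

The point has easting = 321566 and northing = 1479456.
Only Lower satisfies 310000 ≤ easting ≤ 332455 and 1467571 ≤ northing ≤ 1482213.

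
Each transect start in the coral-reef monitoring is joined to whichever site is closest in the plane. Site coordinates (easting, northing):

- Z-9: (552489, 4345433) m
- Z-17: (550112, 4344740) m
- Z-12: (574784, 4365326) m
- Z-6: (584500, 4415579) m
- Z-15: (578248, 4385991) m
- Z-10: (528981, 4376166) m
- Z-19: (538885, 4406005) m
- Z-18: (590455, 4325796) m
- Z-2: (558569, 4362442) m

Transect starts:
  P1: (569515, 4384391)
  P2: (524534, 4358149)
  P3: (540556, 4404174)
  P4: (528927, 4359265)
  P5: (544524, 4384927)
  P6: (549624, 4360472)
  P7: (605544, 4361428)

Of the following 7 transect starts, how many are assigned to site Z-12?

1

P1 → Z-15
P2 → Z-10
P3 → Z-19
P4 → Z-10
P5 → Z-10
P6 → Z-2
P7 → Z-12
1 of the 7 goes to Z-12.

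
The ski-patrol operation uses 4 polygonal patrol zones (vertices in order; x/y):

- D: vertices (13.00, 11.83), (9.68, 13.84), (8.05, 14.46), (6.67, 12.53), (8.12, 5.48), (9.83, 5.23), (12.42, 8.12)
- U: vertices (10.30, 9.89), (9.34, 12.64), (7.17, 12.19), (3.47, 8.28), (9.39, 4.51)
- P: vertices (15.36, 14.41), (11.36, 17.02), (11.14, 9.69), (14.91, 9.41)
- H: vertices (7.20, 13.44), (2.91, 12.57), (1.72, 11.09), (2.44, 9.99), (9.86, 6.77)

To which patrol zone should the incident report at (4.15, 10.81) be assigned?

Cast a ray rightward from (4.15, 10.81). For each polygon, the edges (by vertex number in listed order) whose endpoints lie on opposite sides of y = 10.81, where each meets that height, and whether that is right or left of the point:
D: 4–5 at x≈7.024 (right), 7–1 at x≈12.841 (right) → 2 crossings.
U: 1–2 at x≈9.979 (right), 3–4 at x≈5.864 (right) → 2 crossings.
P: 2–3 at x≈11.174 (right), 4–1 at x≈15.036 (right) → 2 crossings.
H: 3–4 at x≈1.903 (left), 5–1 at x≈8.249 (right) → 1 crossing.
Only H has an odd count, so the point is inside H.

H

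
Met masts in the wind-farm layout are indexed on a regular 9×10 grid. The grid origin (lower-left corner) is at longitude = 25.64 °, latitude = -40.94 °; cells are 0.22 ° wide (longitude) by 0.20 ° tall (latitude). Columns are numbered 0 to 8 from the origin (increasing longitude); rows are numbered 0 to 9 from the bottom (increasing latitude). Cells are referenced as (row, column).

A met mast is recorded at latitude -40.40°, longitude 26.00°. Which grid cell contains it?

Column index: ⌊(26.00 − 25.64) / 0.22⌋ = ⌊1.636⌋ = 1
Row offset from origin: ⌊(-40.40 − -40.94) / 0.20⌋ = ⌊2.700⌋ = 2 → row 2

(2, 1)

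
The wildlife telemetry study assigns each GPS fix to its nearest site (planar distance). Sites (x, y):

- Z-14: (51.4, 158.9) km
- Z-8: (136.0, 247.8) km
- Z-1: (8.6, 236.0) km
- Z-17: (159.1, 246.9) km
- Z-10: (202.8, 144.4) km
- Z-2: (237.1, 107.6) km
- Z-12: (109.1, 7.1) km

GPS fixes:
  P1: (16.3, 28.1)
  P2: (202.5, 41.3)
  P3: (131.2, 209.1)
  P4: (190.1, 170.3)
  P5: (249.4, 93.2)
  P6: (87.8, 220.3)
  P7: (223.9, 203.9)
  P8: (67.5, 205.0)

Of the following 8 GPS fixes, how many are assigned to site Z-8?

P1 → Z-12
P2 → Z-2
P3 → Z-8
P4 → Z-10
P5 → Z-2
P6 → Z-8
P7 → Z-10
P8 → Z-14
2 of the 8 go to Z-8.

2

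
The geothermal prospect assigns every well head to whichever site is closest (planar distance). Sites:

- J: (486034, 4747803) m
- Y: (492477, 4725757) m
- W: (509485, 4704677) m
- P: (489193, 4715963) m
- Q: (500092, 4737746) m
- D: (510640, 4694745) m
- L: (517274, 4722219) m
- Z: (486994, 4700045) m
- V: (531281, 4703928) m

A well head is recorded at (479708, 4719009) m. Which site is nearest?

P

Squared distances to each site:
J: 869112712.000; Y: 208582865.000; W: 1092075953.000; P: 99243341.000; Q: 766582625.000; D: 1545530320.000; L: 1421508456.000; Z: 412719092.000; V: 2887210890.000.
Minimum at P.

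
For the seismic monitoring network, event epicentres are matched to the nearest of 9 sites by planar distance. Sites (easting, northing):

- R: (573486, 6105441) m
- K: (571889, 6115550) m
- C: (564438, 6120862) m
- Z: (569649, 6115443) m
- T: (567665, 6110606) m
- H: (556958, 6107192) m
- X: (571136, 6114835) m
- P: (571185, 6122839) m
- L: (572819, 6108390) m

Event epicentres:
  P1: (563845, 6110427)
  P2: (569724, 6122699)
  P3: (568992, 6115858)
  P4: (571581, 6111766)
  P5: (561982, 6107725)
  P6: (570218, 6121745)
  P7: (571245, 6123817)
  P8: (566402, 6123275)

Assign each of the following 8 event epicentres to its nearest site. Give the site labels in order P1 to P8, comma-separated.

P1 → T (d²=14624441.00)
P2 → P (d²=2154121.00)
P3 → Z (d²=603874.00)
P4 → X (d²=9616786.00)
P5 → H (d²=25524665.00)
P6 → P (d²=2131925.00)
P7 → P (d²=960084.00)
P8 → C (d²=9679865.00)

T, P, Z, X, H, P, P, C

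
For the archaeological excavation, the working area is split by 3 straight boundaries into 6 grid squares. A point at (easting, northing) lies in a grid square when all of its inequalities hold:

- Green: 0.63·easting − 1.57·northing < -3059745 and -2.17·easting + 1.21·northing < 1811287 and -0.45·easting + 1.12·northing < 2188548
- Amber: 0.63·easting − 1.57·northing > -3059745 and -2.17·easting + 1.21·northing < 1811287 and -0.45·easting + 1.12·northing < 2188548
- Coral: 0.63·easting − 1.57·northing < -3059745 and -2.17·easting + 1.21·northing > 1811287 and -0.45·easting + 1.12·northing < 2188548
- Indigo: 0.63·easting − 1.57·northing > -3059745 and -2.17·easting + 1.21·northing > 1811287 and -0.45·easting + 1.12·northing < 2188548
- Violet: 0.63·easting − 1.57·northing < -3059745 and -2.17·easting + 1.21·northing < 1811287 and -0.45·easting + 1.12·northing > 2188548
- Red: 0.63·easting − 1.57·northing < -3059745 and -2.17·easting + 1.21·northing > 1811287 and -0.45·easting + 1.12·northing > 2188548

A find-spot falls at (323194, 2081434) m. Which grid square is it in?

Coral

0.63·323194 − 1.57·2081434 = -3064239.160, which is < -3059745
-2.17·323194 + 1.21·2081434 = 1817204.160, which is > 1811287
-0.45·323194 + 1.12·2081434 = 2185768.780, which is < 2188548
This sign pattern matches Coral.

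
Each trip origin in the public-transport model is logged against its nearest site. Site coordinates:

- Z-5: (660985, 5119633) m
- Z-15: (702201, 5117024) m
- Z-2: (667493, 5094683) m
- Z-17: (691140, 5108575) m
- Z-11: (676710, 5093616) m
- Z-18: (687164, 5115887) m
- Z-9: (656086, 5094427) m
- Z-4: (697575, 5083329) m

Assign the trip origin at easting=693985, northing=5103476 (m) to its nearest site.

Squared distances to each site:
Z-5: 1350048649.000; Z-15: 251050960.000; Z-2: 779142913.000; Z-17: 34093826.000; Z-11: 395645225.000; Z-18: 200558962.000; Z-9: 1518218602.000; Z-4: 418789709.000.
Minimum at Z-17.

Z-17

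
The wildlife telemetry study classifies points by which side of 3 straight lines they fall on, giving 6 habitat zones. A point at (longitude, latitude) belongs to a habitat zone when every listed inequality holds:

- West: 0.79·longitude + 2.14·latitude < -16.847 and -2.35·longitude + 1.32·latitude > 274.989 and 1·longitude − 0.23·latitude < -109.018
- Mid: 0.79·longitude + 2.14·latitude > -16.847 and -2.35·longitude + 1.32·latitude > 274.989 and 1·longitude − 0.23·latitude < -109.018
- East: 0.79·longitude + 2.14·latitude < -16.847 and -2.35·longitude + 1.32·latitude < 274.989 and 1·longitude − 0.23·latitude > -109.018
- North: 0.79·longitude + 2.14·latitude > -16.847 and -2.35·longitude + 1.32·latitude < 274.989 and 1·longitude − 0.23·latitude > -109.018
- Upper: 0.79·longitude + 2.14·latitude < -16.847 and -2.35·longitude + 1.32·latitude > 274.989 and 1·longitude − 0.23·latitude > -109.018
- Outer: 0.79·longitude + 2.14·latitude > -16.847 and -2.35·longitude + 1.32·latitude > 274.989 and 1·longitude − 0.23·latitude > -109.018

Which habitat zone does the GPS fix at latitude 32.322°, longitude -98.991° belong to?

Outer

0.79·-98.991 + 2.14·32.322 = -9.034, which is > -16.847
-2.35·-98.991 + 1.32·32.322 = 275.294, which is > 274.989
1·-98.991 − 0.23·32.322 = -106.425, which is > -109.018
This sign pattern matches Outer.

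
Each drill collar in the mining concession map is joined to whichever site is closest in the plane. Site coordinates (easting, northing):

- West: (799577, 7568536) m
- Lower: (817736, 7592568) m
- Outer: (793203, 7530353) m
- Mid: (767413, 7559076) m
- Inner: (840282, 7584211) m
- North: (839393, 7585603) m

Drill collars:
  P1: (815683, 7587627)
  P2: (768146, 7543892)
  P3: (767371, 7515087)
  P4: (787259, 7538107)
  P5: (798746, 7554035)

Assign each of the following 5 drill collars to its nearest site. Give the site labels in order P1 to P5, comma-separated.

P1 → Lower (d²=28628290.00)
P2 → Mid (d²=231091145.00)
P3 → Outer (d²=900342980.00)
P4 → Outer (d²=95455652.00)
P5 → West (d²=210969562.00)

Lower, Mid, Outer, Outer, West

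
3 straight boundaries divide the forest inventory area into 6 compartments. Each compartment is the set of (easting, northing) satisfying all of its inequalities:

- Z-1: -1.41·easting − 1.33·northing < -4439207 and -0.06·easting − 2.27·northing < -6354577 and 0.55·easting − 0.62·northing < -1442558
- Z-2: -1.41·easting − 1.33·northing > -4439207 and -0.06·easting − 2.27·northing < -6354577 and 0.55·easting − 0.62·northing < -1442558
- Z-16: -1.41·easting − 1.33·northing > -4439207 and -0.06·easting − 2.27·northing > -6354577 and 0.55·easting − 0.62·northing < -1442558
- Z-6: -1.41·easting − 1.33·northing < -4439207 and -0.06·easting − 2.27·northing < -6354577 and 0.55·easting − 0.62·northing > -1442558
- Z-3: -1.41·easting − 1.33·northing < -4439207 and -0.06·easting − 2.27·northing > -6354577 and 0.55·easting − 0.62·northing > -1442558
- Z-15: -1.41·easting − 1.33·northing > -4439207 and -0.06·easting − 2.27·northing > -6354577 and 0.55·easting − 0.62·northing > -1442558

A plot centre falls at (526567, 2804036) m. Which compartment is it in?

-1.41·526567 − 1.33·2804036 = -4471827.350, which is < -4439207
-0.06·526567 − 2.27·2804036 = -6396755.740, which is < -6354577
0.55·526567 − 0.62·2804036 = -1448890.470, which is < -1442558
This sign pattern matches Z-1.

Z-1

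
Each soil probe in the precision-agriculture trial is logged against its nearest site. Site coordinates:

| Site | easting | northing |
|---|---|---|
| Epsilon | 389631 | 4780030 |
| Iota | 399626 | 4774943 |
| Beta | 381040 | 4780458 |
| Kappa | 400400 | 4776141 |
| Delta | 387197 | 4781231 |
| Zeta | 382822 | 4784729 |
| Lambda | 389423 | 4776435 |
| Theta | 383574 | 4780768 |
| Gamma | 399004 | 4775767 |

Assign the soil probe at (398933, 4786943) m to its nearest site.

Squared distances to each site:
Epsilon: 134316773.000; Iota: 144480249.000; Beta: 362214674.000; Kappa: 118835293.000; Delta: 170360640.000; Zeta: 264466117.000; Lambda: 200858164.000; Theta: 274029506.000; Gamma: 124908017.000.
Minimum at Kappa.

Kappa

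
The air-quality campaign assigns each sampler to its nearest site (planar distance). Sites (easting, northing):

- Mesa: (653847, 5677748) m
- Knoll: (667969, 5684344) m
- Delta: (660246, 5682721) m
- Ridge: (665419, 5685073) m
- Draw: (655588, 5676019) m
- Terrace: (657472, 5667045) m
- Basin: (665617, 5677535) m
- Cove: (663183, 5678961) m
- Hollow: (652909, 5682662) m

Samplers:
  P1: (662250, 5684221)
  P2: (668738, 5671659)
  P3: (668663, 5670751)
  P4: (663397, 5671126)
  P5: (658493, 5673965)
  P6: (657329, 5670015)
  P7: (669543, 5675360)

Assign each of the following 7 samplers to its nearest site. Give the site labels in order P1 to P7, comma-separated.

Delta, Basin, Basin, Basin, Draw, Terrace, Basin

P1 → Delta (d²=6266016.00)
P2 → Basin (d²=44268017.00)
P3 → Basin (d²=55300772.00)
P4 → Basin (d²=46003681.00)
P5 → Draw (d²=12657941.00)
P6 → Terrace (d²=8841349.00)
P7 → Basin (d²=20144101.00)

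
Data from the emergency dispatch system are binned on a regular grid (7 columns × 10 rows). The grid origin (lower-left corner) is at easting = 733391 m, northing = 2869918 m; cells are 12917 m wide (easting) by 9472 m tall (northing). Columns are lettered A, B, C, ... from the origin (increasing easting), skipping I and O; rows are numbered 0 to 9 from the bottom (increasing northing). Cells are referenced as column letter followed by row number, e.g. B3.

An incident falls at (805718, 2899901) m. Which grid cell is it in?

Column index: ⌊(805718 − 733391) / 12917⌋ = ⌊5.599⌋ = 5 → column F
Row offset from origin: ⌊(2899901 − 2869918) / 9472⌋ = ⌊3.165⌋ = 3 → row 3

F3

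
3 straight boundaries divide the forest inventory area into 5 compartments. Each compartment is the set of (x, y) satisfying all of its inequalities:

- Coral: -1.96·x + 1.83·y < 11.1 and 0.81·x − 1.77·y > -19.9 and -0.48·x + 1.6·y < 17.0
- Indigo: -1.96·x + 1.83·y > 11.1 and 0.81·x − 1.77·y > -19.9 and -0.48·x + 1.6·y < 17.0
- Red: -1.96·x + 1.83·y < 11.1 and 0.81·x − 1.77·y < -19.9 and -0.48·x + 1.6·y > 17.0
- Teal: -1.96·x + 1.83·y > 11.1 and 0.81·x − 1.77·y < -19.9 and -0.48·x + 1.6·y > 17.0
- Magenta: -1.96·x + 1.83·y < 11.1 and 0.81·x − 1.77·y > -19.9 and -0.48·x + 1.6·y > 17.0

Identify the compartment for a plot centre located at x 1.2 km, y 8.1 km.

-1.96·1.2 + 1.83·8.1 = 12.471, which is > 11.1
0.81·1.2 − 1.77·8.1 = -13.365, which is > -19.9
-0.48·1.2 + 1.6·8.1 = 12.384, which is < 17.0
This sign pattern matches Indigo.

Indigo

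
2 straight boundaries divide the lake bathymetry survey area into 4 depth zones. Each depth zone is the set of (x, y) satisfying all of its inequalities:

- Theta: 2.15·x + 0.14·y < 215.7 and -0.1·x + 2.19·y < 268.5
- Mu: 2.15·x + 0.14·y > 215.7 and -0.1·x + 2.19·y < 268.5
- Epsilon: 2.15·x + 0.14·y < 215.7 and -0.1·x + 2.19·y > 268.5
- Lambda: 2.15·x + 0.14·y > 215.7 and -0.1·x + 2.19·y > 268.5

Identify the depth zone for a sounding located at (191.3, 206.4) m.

Lambda

2.15·191.3 + 0.14·206.4 = 440.191, which is > 215.7
-0.1·191.3 + 2.19·206.4 = 432.886, which is > 268.5
This sign pattern matches Lambda.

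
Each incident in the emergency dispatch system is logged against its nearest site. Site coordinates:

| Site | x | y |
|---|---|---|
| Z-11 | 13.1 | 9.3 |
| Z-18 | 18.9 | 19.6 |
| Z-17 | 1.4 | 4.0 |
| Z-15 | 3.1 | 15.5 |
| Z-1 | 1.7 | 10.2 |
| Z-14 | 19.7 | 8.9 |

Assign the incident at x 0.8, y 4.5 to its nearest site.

Squared distances to each site:
Z-11: 174.330; Z-18: 555.620; Z-17: 0.610; Z-15: 126.290; Z-1: 33.300; Z-14: 376.570.
Minimum at Z-17.

Z-17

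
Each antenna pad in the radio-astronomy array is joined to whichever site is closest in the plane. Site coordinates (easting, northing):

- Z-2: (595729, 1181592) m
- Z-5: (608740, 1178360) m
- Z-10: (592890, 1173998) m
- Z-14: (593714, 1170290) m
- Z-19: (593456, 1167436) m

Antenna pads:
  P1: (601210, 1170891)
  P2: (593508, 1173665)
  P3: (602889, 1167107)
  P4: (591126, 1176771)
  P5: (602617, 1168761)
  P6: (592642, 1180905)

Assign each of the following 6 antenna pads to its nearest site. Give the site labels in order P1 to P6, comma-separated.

P1 → Z-14 (d²=56551217.00)
P2 → Z-10 (d²=492813.00)
P3 → Z-19 (d²=89089730.00)
P4 → Z-10 (d²=10801225.00)
P5 → Z-14 (d²=81601250.00)
P6 → Z-2 (d²=10001538.00)

Z-14, Z-10, Z-19, Z-10, Z-14, Z-2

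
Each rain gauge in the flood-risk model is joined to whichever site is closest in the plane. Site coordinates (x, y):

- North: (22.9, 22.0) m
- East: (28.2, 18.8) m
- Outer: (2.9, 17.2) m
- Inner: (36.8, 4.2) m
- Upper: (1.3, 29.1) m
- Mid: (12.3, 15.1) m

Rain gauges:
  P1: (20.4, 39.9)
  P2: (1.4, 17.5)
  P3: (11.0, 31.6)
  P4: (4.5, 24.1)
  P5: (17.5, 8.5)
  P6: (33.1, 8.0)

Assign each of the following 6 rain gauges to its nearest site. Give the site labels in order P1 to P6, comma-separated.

North, Outer, Upper, Upper, Mid, Inner

P1 → North (d²=326.66)
P2 → Outer (d²=2.34)
P3 → Upper (d²=100.34)
P4 → Upper (d²=35.24)
P5 → Mid (d²=70.60)
P6 → Inner (d²=28.13)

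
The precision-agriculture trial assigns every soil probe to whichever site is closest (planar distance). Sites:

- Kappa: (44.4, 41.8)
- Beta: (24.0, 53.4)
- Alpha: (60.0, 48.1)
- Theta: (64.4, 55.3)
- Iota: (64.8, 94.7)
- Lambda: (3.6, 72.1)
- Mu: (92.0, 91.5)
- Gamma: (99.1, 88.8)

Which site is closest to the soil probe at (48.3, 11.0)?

Kappa

Squared distances to each site:
Kappa: 963.850; Beta: 2388.250; Alpha: 1513.300; Theta: 2221.700; Iota: 7277.940; Lambda: 5731.300; Mu: 8389.940; Gamma: 8633.480.
Minimum at Kappa.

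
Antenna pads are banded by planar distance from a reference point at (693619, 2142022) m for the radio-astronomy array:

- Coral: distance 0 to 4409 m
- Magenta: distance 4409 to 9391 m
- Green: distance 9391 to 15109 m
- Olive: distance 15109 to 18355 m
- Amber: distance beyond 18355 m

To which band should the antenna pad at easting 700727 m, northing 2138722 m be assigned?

Magenta

Distance = √((700727−693619)² + (2138722−2142022)²) = √(50523664.000 + 10890000.000) = 7836.687 m.
4409 ≤ 7836.687 < 9391 → Magenta.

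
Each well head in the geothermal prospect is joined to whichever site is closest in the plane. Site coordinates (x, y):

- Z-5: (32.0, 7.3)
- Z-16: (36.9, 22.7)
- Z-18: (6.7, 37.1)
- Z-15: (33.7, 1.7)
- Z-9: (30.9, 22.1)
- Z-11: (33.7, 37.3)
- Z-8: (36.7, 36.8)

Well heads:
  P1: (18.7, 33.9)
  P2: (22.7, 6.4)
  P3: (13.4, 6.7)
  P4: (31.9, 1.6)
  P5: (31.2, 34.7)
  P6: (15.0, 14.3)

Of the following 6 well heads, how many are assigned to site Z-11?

P1 → Z-18
P2 → Z-5
P3 → Z-5
P4 → Z-15
P5 → Z-11
P6 → Z-9
1 of the 6 goes to Z-11.

1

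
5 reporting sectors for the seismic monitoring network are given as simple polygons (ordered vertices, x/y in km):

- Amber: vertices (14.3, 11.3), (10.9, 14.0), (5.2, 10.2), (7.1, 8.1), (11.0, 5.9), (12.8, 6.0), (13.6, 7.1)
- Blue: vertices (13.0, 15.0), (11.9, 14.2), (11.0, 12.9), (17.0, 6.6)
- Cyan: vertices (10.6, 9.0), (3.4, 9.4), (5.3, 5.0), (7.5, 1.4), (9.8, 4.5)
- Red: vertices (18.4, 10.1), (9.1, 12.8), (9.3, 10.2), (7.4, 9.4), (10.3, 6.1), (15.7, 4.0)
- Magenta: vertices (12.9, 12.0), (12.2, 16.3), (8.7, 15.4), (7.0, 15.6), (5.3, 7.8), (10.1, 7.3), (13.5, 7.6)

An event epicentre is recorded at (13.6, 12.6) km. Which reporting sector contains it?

Blue

Cast a ray rightward from (13.6, 12.6). For each polygon, the edges (by vertex number in listed order) whose endpoints lie on opposite sides of y = 12.6, where each meets that height, and whether that is right or left of the point:
Amber: 1–2 at x≈12.66 (left), 2–3 at x≈8.80 (left) → 0 crossings.
Blue: 3–4 at x≈11.29 (left), 4–1 at x≈14.14 (right) → 1 crossing.
Cyan: no edge straddles that height → 0 crossings.
Red: 1–2 at x≈9.79 (left), 2–3 at x≈9.12 (left) → 0 crossings.
Magenta: 1–2 at x≈12.80 (left), 4–5 at x≈6.35 (left) → 0 crossings.
Only Blue has an odd count, so the point is inside Blue.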